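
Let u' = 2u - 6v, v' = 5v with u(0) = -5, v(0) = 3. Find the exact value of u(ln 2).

-188

A = [[2,-6],[0,5]]; eigenvalues λ = 5, 2.
Eigenvectors: (2,-1) for λ=5, (-1,0) for λ=2.
From the initial condition, c_1 = -3, c_2 = -1.
u(ln 2) = (-3)(2^5)(2) + (-1)(2^2)(-1) = -188.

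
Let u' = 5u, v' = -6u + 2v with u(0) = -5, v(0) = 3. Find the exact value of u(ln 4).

-5120

A = [[5,0],[-6,2]]; eigenvalues λ = 2, 5.
Eigenvectors: (0,-1) for λ=2, (-1,2) for λ=5.
From the initial condition, c_1 = 7, c_2 = 5.
u(ln 4) = (7)(4^2)(0) + (5)(4^5)(-1) = -5120.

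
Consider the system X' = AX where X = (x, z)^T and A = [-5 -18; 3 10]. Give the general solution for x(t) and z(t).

x(t) = -2c_1e^(4t) - 3c_2e^(t), z(t) = c_1e^(4t) + c_2e^(t)

Coefficient matrix A = [[-5, -18], [3, 10]].
Characteristic polynomial det(A - λI) = λ^2 - 5λ + 4 = 0.
Eigenvalues λ = 4, 1.
For λ=4: (A-λI) row 1 is [-9, -18], so an eigenvector is (-2, 1).
For λ=1: (A-λI) row 1 is [-6, -18], so an eigenvector is (-3, 1).
General solution: c_1e^(4t)(-2,1) + c_2e^(t)(-3,1).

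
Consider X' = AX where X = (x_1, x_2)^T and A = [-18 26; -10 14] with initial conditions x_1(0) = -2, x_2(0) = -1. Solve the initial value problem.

x_1(t) = 3e^(-2t)sin(2t) - 2e^(-2t)cos(2t), x_2(t) = 2e^(-2t)sin(2t) - e^(-2t)cos(2t)

Coefficient matrix A = [[-18, 26], [-10, 14]].
Characteristic polynomial det(A - λI) = λ^2 + 4λ + 8 = 0.
Eigenvalues λ = -2 ± 2i (complex conjugate pair).
For λ=-2+2i: an eigenvector is (-3,-2) - i(-2,-1) = (-3 + 2i, -2 + i).
A real fundamental pair from Re and Im of e^((-2+2i)t)v: X_1 = e^(-2t)(cos(2t)·(-3,-2) + sin(2t)·(-2,-1)), X_2 = e^(-2t)(sin(2t)·(-3,-2) - cos(2t)·(-2,-1)).
General solution: K_1X_1 + K_2X_2.
Applying x_1(0)=-2, x_2(0)=-1 gives K_1=0, K_2=-1.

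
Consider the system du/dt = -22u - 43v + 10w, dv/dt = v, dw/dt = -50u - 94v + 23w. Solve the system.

u(t) = K_1e^(-2t) + 2K_2e^(3t) - K_3e^(t), v(t) = K_3e^(t), w(t) = 2K_1e^(-2t) + 5K_2e^(3t) + 2K_3e^(t)

Coefficient matrix A = [[-22, -43, 10], [0, 1, 0], [-50, -94, 23]].
det(A - λI) = 0 gives eigenvalues λ = -2, 3, 1.
For λ=-2: eigenvector (1,0,2).
For λ=3: eigenvector (2,0,5).
For λ=1: eigenvector (-1,1,2).
General solution: K_1e^(-2t)(1,0,2) + K_2e^(3t)(2,0,5) + K_3e^(t)(-1,1,2).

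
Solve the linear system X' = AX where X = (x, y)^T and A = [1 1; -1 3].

Coefficient matrix A = [[1, 1], [-1, 3]].
Characteristic polynomial det(A - λI) = λ^2 - 4λ + 4 = 0.
Single eigenvalue λ = 2 with algebraic multiplicity 2.
Eigenvector v = (-1,-1); generalized eigenvector w with (A-λI)w=v is (-1,-2).
General solution: e^(2t)[K_1·v + K_2·(t·v + w)].

x(t) = -K_1e^(2t) - K_2te^(2t) - K_2e^(2t), y(t) = -K_1e^(2t) - K_2te^(2t) - 2K_2e^(2t)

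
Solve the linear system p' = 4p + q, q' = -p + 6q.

p(t) = -c_1e^(5t) - c_2te^(5t) + c_2e^(5t), q(t) = -c_1e^(5t) - c_2te^(5t)

Coefficient matrix A = [[4, 1], [-1, 6]].
Characteristic polynomial det(A - λI) = λ^2 - 10λ + 25 = 0.
Single eigenvalue λ = 5 with algebraic multiplicity 2.
Eigenvector v = (-1,-1); generalized eigenvector w with (A-λI)w=v is (1,0).
General solution: e^(5t)[c_1·v + c_2·(t·v + w)].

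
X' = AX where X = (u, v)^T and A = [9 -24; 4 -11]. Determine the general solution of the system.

u(t) = 2C_1e^(-3t) + 3C_2e^(t), v(t) = C_1e^(-3t) + C_2e^(t)

Coefficient matrix A = [[9, -24], [4, -11]].
Characteristic polynomial det(A - λI) = λ^2 + 2λ - 3 = 0.
Eigenvalues λ = -3, 1.
For λ=-3: (A-λI) row 1 is [12, -24], so an eigenvector is (2, 1).
For λ=1: (A-λI) row 1 is [8, -24], so an eigenvector is (3, 1).
General solution: C_1e^(-3t)(2,1) + C_2e^(t)(3,1).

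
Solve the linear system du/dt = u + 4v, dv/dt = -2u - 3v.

Coefficient matrix A = [[1, 4], [-2, -3]].
Characteristic polynomial det(A - λI) = λ^2 + 2λ + 5 = 0.
Eigenvalues λ = -1 ± 2i (complex conjugate pair).
For λ=-1+2i: an eigenvector is (1,0) - i(1,-1) = (1 - i, 0 + i).
A real fundamental pair from Re and Im of e^((-1+2i)t)v: X_1 = e^(-t)(cos(2t)·(1,0) + sin(2t)·(1,-1)), X_2 = e^(-t)(sin(2t)·(1,0) - cos(2t)·(1,-1)).
General solution: c_1X_1 + c_2X_2.

u(t) = c_1e^(-t)sin(2t) + c_1e^(-t)cos(2t) + c_2e^(-t)sin(2t) - c_2e^(-t)cos(2t), v(t) = -c_1e^(-t)sin(2t) + c_2e^(-t)cos(2t)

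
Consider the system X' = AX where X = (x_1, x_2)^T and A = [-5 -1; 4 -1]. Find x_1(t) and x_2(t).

x_1(t) = C_1e^(-3t) + C_2te^(-3t) - C_2e^(-3t), x_2(t) = -2C_1e^(-3t) - 2C_2te^(-3t) + C_2e^(-3t)

Coefficient matrix A = [[-5, -1], [4, -1]].
Characteristic polynomial det(A - λI) = λ^2 + 6λ + 9 = 0.
Single eigenvalue λ = -3 with algebraic multiplicity 2.
Eigenvector v = (1,-2); generalized eigenvector w with (A-λI)w=v is (-1,1).
General solution: e^(-3t)[C_1·v + C_2·(t·v + w)].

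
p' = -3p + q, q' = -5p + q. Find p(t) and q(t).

p(t) = C_1e^(-t)sin(t) - C_2e^(-t)cos(t), q(t) = 2C_1e^(-t)sin(t) + C_1e^(-t)cos(t) + C_2e^(-t)sin(t) - 2C_2e^(-t)cos(t)

Coefficient matrix A = [[-3, 1], [-5, 1]].
Characteristic polynomial det(A - λI) = λ^2 + 2λ + 2 = 0.
Eigenvalues λ = -1 ± i (complex conjugate pair).
For λ=-1+i: an eigenvector is (0,1) - i(1,2) = (0 - i, 1 - 2i).
A real fundamental pair from Re and Im of e^((-1+i)t)v: X_1 = e^(-t)(cos(t)·(0,1) + sin(t)·(1,2)), X_2 = e^(-t)(sin(t)·(0,1) - cos(t)·(1,2)).
General solution: C_1X_1 + C_2X_2.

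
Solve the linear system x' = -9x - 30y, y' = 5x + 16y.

x(t) = -3C_1e^(t) + 2C_2e^(6t), y(t) = C_1e^(t) - C_2e^(6t)

Coefficient matrix A = [[-9, -30], [5, 16]].
Characteristic polynomial det(A - λI) = λ^2 - 7λ + 6 = 0.
Eigenvalues λ = 1, 6.
For λ=1: (A-λI) row 1 is [-10, -30], so an eigenvector is (-3, 1).
For λ=6: (A-λI) row 1 is [-15, -30], so an eigenvector is (2, -1).
General solution: C_1e^(t)(-3,1) + C_2e^(6t)(2,-1).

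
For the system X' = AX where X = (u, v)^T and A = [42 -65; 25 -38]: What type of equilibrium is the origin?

A = [[42,-65],[25,-38]]; det(A-λI) = λ^2 - 4λ + 29.
λ = 2 ± 5i: positive real part.

unstable spiral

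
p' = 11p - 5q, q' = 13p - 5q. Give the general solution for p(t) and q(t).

p(t) = c_1e^(3t)sin(t) + 2c_1e^(3t)cos(t) + 2c_2e^(3t)sin(t) - c_2e^(3t)cos(t), q(t) = 2c_1e^(3t)sin(t) + 3c_1e^(3t)cos(t) + 3c_2e^(3t)sin(t) - 2c_2e^(3t)cos(t)

Coefficient matrix A = [[11, -5], [13, -5]].
Characteristic polynomial det(A - λI) = λ^2 - 6λ + 10 = 0.
Eigenvalues λ = 3 ± i (complex conjugate pair).
For λ=3+i: an eigenvector is (2,3) - i(1,2) = (2 - i, 3 - 2i).
A real fundamental pair from Re and Im of e^((3+i)t)v: X_1 = e^(3t)(cos(t)·(2,3) + sin(t)·(1,2)), X_2 = e^(3t)(sin(t)·(2,3) - cos(t)·(1,2)).
General solution: c_1X_1 + c_2X_2.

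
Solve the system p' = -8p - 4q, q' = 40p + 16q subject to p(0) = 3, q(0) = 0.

Coefficient matrix A = [[-8, -4], [40, 16]].
Characteristic polynomial det(A - λI) = λ^2 - 8λ + 32 = 0.
Eigenvalues λ = 4 ± 4i (complex conjugate pair).
For λ=4+4i: an eigenvector is (0,-1) - i(1,-3) = (0 - i, -1 + 3i).
A real fundamental pair from Re and Im of e^((4+4i)t)v: X_1 = e^(4t)(cos(4t)·(0,-1) + sin(4t)·(1,-3)), X_2 = e^(4t)(sin(4t)·(0,-1) - cos(4t)·(1,-3)).
General solution: c_1X_1 + c_2X_2.
Applying p(0)=3, q(0)=0 gives c_1=-9, c_2=-3.

p(t) = -9e^(4t)sin(4t) + 3e^(4t)cos(4t), q(t) = 30e^(4t)sin(4t)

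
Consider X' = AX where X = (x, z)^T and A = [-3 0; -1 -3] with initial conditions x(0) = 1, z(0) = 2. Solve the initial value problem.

Coefficient matrix A = [[-3, 0], [-1, -3]].
Characteristic polynomial det(A - λI) = λ^2 + 6λ + 9 = 0.
Single eigenvalue λ = -3 with algebraic multiplicity 2.
Eigenvector v = (0,-1); generalized eigenvector w with (A-λI)w=v is (1,0).
General solution: e^(-3t)[c_1·v + c_2·(t·v + w)].
Applying x(0)=1, z(0)=2 gives c_1=-2, c_2=1.

x(t) = e^(-3t), z(t) = -te^(-3t) + 2e^(-3t)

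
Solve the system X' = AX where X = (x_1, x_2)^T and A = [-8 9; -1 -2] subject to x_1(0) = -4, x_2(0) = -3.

Coefficient matrix A = [[-8, 9], [-1, -2]].
Characteristic polynomial det(A - λI) = λ^2 + 10λ + 25 = 0.
Single eigenvalue λ = -5 with algebraic multiplicity 2.
Eigenvector v = (-3,-1); generalized eigenvector w with (A-λI)w=v is (-2,-1).
General solution: e^(-5t)[C_1·v + C_2·(t·v + w)].
Applying x_1(0)=-4, x_2(0)=-3 gives C_1=-2, C_2=5.

x_1(t) = -15te^(-5t) - 4e^(-5t), x_2(t) = -5te^(-5t) - 3e^(-5t)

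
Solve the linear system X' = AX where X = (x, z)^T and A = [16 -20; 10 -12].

x(t) = c_1e^(2t)sin(2t) + 3c_1e^(2t)cos(2t) + 3c_2e^(2t)sin(2t) - c_2e^(2t)cos(2t), z(t) = c_1e^(2t)sin(2t) + 2c_1e^(2t)cos(2t) + 2c_2e^(2t)sin(2t) - c_2e^(2t)cos(2t)

Coefficient matrix A = [[16, -20], [10, -12]].
Characteristic polynomial det(A - λI) = λ^2 - 4λ + 8 = 0.
Eigenvalues λ = 2 ± 2i (complex conjugate pair).
For λ=2+2i: an eigenvector is (3,2) - i(1,1) = (3 - i, 2 - i).
A real fundamental pair from Re and Im of e^((2+2i)t)v: X_1 = e^(2t)(cos(2t)·(3,2) + sin(2t)·(1,1)), X_2 = e^(2t)(sin(2t)·(3,2) - cos(2t)·(1,1)).
General solution: c_1X_1 + c_2X_2.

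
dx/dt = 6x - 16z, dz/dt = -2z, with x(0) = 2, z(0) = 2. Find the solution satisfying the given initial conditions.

x(t) = -2e^(6t) + 4e^(-2t), z(t) = 2e^(-2t)

Coefficient matrix A = [[6, -16], [0, -2]].
Characteristic polynomial det(A - λI) = λ^2 - 4λ - 12 = 0.
Eigenvalues λ = 6, -2.
For λ=6: (A-λI) row 1 is [0, -16], so an eigenvector is (1, 0).
For λ=-2: (A-λI) row 1 is [8, -16], so an eigenvector is (2, 1).
General solution: c_1e^(6t)(1,0) + c_2e^(-2t)(2,1).
Applying x(0)=2, z(0)=2 gives c_1=-2, c_2=2.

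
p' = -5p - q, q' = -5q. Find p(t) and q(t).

Coefficient matrix A = [[-5, -1], [0, -5]].
Characteristic polynomial det(A - λI) = λ^2 + 10λ + 25 = 0.
Single eigenvalue λ = -5 with algebraic multiplicity 2.
Eigenvector v = (1,0); generalized eigenvector w with (A-λI)w=v is (2,-1).
General solution: e^(-5t)[c_1·v + c_2·(t·v + w)].

p(t) = c_1e^(-5t) + c_2te^(-5t) + 2c_2e^(-5t), q(t) = -c_2e^(-5t)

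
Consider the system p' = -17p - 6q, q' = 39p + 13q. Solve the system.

Coefficient matrix A = [[-17, -6], [39, 13]].
Characteristic polynomial det(A - λI) = λ^2 + 4λ + 13 = 0.
Eigenvalues λ = -2 ± 3i (complex conjugate pair).
For λ=-2+3i: an eigenvector is (-1,3) - i(-1,2) = (-1 + i, 3 - 2i).
A real fundamental pair from Re and Im of e^((-2+3i)t)v: X_1 = e^(-2t)(cos(3t)·(-1,3) + sin(3t)·(-1,2)), X_2 = e^(-2t)(sin(3t)·(-1,3) - cos(3t)·(-1,2)).
General solution: K_1X_1 + K_2X_2.

p(t) = -K_1e^(-2t)sin(3t) - K_1e^(-2t)cos(3t) - K_2e^(-2t)sin(3t) + K_2e^(-2t)cos(3t), q(t) = 2K_1e^(-2t)sin(3t) + 3K_1e^(-2t)cos(3t) + 3K_2e^(-2t)sin(3t) - 2K_2e^(-2t)cos(3t)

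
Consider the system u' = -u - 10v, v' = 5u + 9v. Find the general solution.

Coefficient matrix A = [[-1, -10], [5, 9]].
Characteristic polynomial det(A - λI) = λ^2 - 8λ + 41 = 0.
Eigenvalues λ = 4 ± 5i (complex conjugate pair).
For λ=4+5i: an eigenvector is (1,-1) - i(1,0) = (1 - i, -1).
A real fundamental pair from Re and Im of e^((4+5i)t)v: X_1 = e^(4t)(cos(5t)·(1,-1) + sin(5t)·(1,0)), X_2 = e^(4t)(sin(5t)·(1,-1) - cos(5t)·(1,0)).
General solution: c_1X_1 + c_2X_2.

u(t) = c_1e^(4t)sin(5t) + c_1e^(4t)cos(5t) + c_2e^(4t)sin(5t) - c_2e^(4t)cos(5t), v(t) = -c_1e^(4t)cos(5t) - c_2e^(4t)sin(5t)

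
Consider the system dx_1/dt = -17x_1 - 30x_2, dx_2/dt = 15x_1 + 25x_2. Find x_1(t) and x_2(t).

Coefficient matrix A = [[-17, -30], [15, 25]].
Characteristic polynomial det(A - λI) = λ^2 - 8λ + 25 = 0.
Eigenvalues λ = 4 ± 3i (complex conjugate pair).
For λ=4+3i: an eigenvector is (-3,2) - i(1,-1) = (-3 - i, 2 + i).
A real fundamental pair from Re and Im of e^((4+3i)t)v: X_1 = e^(4t)(cos(3t)·(-3,2) + sin(3t)·(1,-1)), X_2 = e^(4t)(sin(3t)·(-3,2) - cos(3t)·(1,-1)).
General solution: c_1X_1 + c_2X_2.

x_1(t) = c_1e^(4t)sin(3t) - 3c_1e^(4t)cos(3t) - 3c_2e^(4t)sin(3t) - c_2e^(4t)cos(3t), x_2(t) = -c_1e^(4t)sin(3t) + 2c_1e^(4t)cos(3t) + 2c_2e^(4t)sin(3t) + c_2e^(4t)cos(3t)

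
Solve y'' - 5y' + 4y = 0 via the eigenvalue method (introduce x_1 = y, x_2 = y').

Let x_1 = y, x_2 = y'. Then x_1' = x_2 and x_2' = -4x_1 + 5x_2.
A = [[0,1],[-4,5]]; det(A-λI) = λ^2 - 5λ + 4.
Eigenvalues λ = 1, 4 with eigenvectors (1,1), (1,4).

y(t) = C_1e^(t) + C_2e^(4t)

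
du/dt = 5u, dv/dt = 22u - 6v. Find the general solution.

u(t) = K_2e^(5t), v(t) = -K_1e^(-6t) + 2K_2e^(5t)

Coefficient matrix A = [[5, 0], [22, -6]].
Characteristic polynomial det(A - λI) = λ^2 + λ - 30 = 0.
Eigenvalues λ = -6, 5.
For λ=-6: (A-λI) row 1 is [11, 0], so an eigenvector is (0, -1).
For λ=5: (A-λI) row 2 is [22, -11], so an eigenvector is (1, 2).
General solution: K_1e^(-6t)(0,-1) + K_2e^(5t)(1,2).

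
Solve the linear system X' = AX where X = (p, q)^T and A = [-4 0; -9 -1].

p(t) = -K_1e^(-4t), q(t) = -3K_1e^(-4t) + K_2e^(-t)

Coefficient matrix A = [[-4, 0], [-9, -1]].
Characteristic polynomial det(A - λI) = λ^2 + 5λ + 4 = 0.
Eigenvalues λ = -4, -1.
For λ=-4: (A-λI) row 2 is [-9, 3], so an eigenvector is (-1, -3).
For λ=-1: (A-λI) row 1 is [-3, 0], so an eigenvector is (0, 1).
General solution: K_1e^(-4t)(-1,-3) + K_2e^(-t)(0,1).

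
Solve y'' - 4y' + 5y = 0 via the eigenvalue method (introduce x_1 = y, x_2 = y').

Let x_1 = y, x_2 = y'. Then x_1' = x_2 and x_2' = -5x_1 + 4x_2.
A = [[0,1],[-5,4]]; det(A-λI) = λ^2 - 4λ + 5.
Eigenvalues λ = 2 ± i.

y(t) = c_1e^(2t)cos(t) + c_2e^(2t)sin(t)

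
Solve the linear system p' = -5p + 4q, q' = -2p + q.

Coefficient matrix A = [[-5, 4], [-2, 1]].
Characteristic polynomial det(A - λI) = λ^2 + 4λ + 3 = 0.
Eigenvalues λ = -3, -1.
For λ=-3: (A-λI) row 1 is [-2, 4], so an eigenvector is (-2, -1).
For λ=-1: (A-λI) row 1 is [-4, 4], so an eigenvector is (-1, -1).
General solution: c_1e^(-3t)(-2,-1) + c_2e^(-t)(-1,-1).

p(t) = -2c_1e^(-3t) - c_2e^(-t), q(t) = -c_1e^(-3t) - c_2e^(-t)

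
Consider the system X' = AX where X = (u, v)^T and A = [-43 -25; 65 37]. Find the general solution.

u(t) = -C_1e^(-3t)sin(5t) + 2C_1e^(-3t)cos(5t) + 2C_2e^(-3t)sin(5t) + C_2e^(-3t)cos(5t), v(t) = 2C_1e^(-3t)sin(5t) - 3C_1e^(-3t)cos(5t) - 3C_2e^(-3t)sin(5t) - 2C_2e^(-3t)cos(5t)

Coefficient matrix A = [[-43, -25], [65, 37]].
Characteristic polynomial det(A - λI) = λ^2 + 6λ + 34 = 0.
Eigenvalues λ = -3 ± 5i (complex conjugate pair).
For λ=-3+5i: an eigenvector is (2,-3) - i(-1,2) = (2 + i, -3 - 2i).
A real fundamental pair from Re and Im of e^((-3+5i)t)v: X_1 = e^(-3t)(cos(5t)·(2,-3) + sin(5t)·(-1,2)), X_2 = e^(-3t)(sin(5t)·(2,-3) - cos(5t)·(-1,2)).
General solution: C_1X_1 + C_2X_2.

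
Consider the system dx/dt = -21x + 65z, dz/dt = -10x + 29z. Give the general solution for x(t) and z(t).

x(t) = -3C_1e^(4t)sin(5t) - 2C_1e^(4t)cos(5t) - 2C_2e^(4t)sin(5t) + 3C_2e^(4t)cos(5t), z(t) = -C_1e^(4t)sin(5t) - C_1e^(4t)cos(5t) - C_2e^(4t)sin(5t) + C_2e^(4t)cos(5t)

Coefficient matrix A = [[-21, 65], [-10, 29]].
Characteristic polynomial det(A - λI) = λ^2 - 8λ + 41 = 0.
Eigenvalues λ = 4 ± 5i (complex conjugate pair).
For λ=4+5i: an eigenvector is (-2,-1) - i(-3,-1) = (-2 + 3i, -1 + i).
A real fundamental pair from Re and Im of e^((4+5i)t)v: X_1 = e^(4t)(cos(5t)·(-2,-1) + sin(5t)·(-3,-1)), X_2 = e^(4t)(sin(5t)·(-2,-1) - cos(5t)·(-3,-1)).
General solution: C_1X_1 + C_2X_2.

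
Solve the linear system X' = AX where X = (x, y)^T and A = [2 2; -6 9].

Coefficient matrix A = [[2, 2], [-6, 9]].
Characteristic polynomial det(A - λI) = λ^2 - 11λ + 30 = 0.
Eigenvalues λ = 6, 5.
For λ=6: (A-λI) row 1 is [-4, 2], so an eigenvector is (-1, -2).
For λ=5: (A-λI) row 1 is [-3, 2], so an eigenvector is (-2, -3).
General solution: c_1e^(6t)(-1,-2) + c_2e^(5t)(-2,-3).

x(t) = -c_1e^(6t) - 2c_2e^(5t), y(t) = -2c_1e^(6t) - 3c_2e^(5t)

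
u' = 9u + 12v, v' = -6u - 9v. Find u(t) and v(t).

Coefficient matrix A = [[9, 12], [-6, -9]].
Characteristic polynomial det(A - λI) = λ^2 - 9 = 0.
Eigenvalues λ = 3, -3.
For λ=3: (A-λI) row 1 is [6, 12], so an eigenvector is (2, -1).
For λ=-3: (A-λI) row 1 is [12, 12], so an eigenvector is (1, -1).
General solution: c_1e^(3t)(2,-1) + c_2e^(-3t)(1,-1).

u(t) = 2c_1e^(3t) + c_2e^(-3t), v(t) = -c_1e^(3t) - c_2e^(-3t)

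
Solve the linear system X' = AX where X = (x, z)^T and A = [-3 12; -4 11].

x(t) = 2c_1e^(3t) - 3c_2e^(5t), z(t) = c_1e^(3t) - 2c_2e^(5t)

Coefficient matrix A = [[-3, 12], [-4, 11]].
Characteristic polynomial det(A - λI) = λ^2 - 8λ + 15 = 0.
Eigenvalues λ = 3, 5.
For λ=3: (A-λI) row 1 is [-6, 12], so an eigenvector is (2, 1).
For λ=5: (A-λI) row 1 is [-8, 12], so an eigenvector is (-3, -2).
General solution: c_1e^(3t)(2,1) + c_2e^(5t)(-3,-2).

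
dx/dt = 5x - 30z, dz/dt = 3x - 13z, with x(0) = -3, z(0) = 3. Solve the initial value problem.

x(t) = -39e^(-4t)sin(3t) - 3e^(-4t)cos(3t), z(t) = -12e^(-4t)sin(3t) + 3e^(-4t)cos(3t)

Coefficient matrix A = [[5, -30], [3, -13]].
Characteristic polynomial det(A - λI) = λ^2 + 8λ + 25 = 0.
Eigenvalues λ = -4 ± 3i (complex conjugate pair).
For λ=-4+3i: an eigenvector is (-3,-1) - i(1,0) = (-3 - i, -1).
A real fundamental pair from Re and Im of e^((-4+3i)t)v: X_1 = e^(-4t)(cos(3t)·(-3,-1) + sin(3t)·(1,0)), X_2 = e^(-4t)(sin(3t)·(-3,-1) - cos(3t)·(1,0)).
General solution: c_1X_1 + c_2X_2.
Applying x(0)=-3, z(0)=3 gives c_1=-3, c_2=12.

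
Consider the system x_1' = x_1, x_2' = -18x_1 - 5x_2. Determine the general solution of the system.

Coefficient matrix A = [[1, 0], [-18, -5]].
Characteristic polynomial det(A - λI) = λ^2 + 4λ - 5 = 0.
Eigenvalues λ = -5, 1.
For λ=-5: (A-λI) row 1 is [6, 0], so an eigenvector is (0, 1).
For λ=1: (A-λI) row 2 is [-18, -6], so an eigenvector is (1, -3).
General solution: K_1e^(-5t)(0,1) + K_2e^(t)(1,-3).

x_1(t) = K_2e^(t), x_2(t) = K_1e^(-5t) - 3K_2e^(t)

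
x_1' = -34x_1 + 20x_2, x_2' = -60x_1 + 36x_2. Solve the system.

Coefficient matrix A = [[-34, 20], [-60, 36]].
Characteristic polynomial det(A - λI) = λ^2 - 2λ - 24 = 0.
Eigenvalues λ = 6, -4.
For λ=6: (A-λI) row 1 is [-40, 20], so an eigenvector is (1, 2).
For λ=-4: (A-λI) row 1 is [-30, 20], so an eigenvector is (2, 3).
General solution: c_1e^(6t)(1,2) + c_2e^(-4t)(2,3).

x_1(t) = c_1e^(6t) + 2c_2e^(-4t), x_2(t) = 2c_1e^(6t) + 3c_2e^(-4t)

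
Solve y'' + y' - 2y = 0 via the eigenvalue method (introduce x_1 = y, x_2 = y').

Let x_1 = y, x_2 = y'. Then x_1' = x_2 and x_2' = 2x_1 - x_2.
A = [[0,1],[2,-1]]; det(A-λI) = λ^2 + λ - 2.
Eigenvalues λ = 1, -2 with eigenvectors (1,1), (1,-2).

y(t) = K_1e^(t) + K_2e^(-2t)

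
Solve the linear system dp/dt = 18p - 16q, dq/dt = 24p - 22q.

p(t) = -K_1e^(2t) + 2K_2e^(-6t), q(t) = -K_1e^(2t) + 3K_2e^(-6t)

Coefficient matrix A = [[18, -16], [24, -22]].
Characteristic polynomial det(A - λI) = λ^2 + 4λ - 12 = 0.
Eigenvalues λ = 2, -6.
For λ=2: (A-λI) row 1 is [16, -16], so an eigenvector is (-1, -1).
For λ=-6: (A-λI) row 1 is [24, -16], so an eigenvector is (2, 3).
General solution: K_1e^(2t)(-1,-1) + K_2e^(-6t)(2,3).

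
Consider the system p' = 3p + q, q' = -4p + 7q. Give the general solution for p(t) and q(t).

p(t) = -c_1e^(5t) - c_2te^(5t) - c_2e^(5t), q(t) = -2c_1e^(5t) - 2c_2te^(5t) - 3c_2e^(5t)

Coefficient matrix A = [[3, 1], [-4, 7]].
Characteristic polynomial det(A - λI) = λ^2 - 10λ + 25 = 0.
Single eigenvalue λ = 5 with algebraic multiplicity 2.
Eigenvector v = (-1,-2); generalized eigenvector w with (A-λI)w=v is (-1,-3).
General solution: e^(5t)[c_1·v + c_2·(t·v + w)].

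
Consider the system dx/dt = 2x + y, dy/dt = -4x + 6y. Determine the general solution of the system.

x(t) = K_1e^(4t) + K_2te^(4t), y(t) = 2K_1e^(4t) + 2K_2te^(4t) + K_2e^(4t)

Coefficient matrix A = [[2, 1], [-4, 6]].
Characteristic polynomial det(A - λI) = λ^2 - 8λ + 16 = 0.
Single eigenvalue λ = 4 with algebraic multiplicity 2.
Eigenvector v = (1,2); generalized eigenvector w with (A-λI)w=v is (0,1).
General solution: e^(4t)[K_1·v + K_2·(t·v + w)].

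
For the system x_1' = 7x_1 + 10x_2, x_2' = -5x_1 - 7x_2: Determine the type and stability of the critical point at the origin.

center

A = [[7,10],[-5,-7]]; det(A-λI) = λ^2 + 1.
λ = 0 ± i: zero real part.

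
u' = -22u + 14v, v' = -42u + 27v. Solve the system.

u(t) = -C_1e^(6t) + 2C_2e^(-t), v(t) = -2C_1e^(6t) + 3C_2e^(-t)

Coefficient matrix A = [[-22, 14], [-42, 27]].
Characteristic polynomial det(A - λI) = λ^2 - 5λ - 6 = 0.
Eigenvalues λ = 6, -1.
For λ=6: (A-λI) row 1 is [-28, 14], so an eigenvector is (-1, -2).
For λ=-1: (A-λI) row 1 is [-21, 14], so an eigenvector is (2, 3).
General solution: C_1e^(6t)(-1,-2) + C_2e^(-t)(2,3).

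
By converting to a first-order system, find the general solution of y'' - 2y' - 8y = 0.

y(t) = K_1e^(-2t) + K_2e^(4t)

Let x_1 = y, x_2 = y'. Then x_1' = x_2 and x_2' = 8x_1 + 2x_2.
A = [[0,1],[8,2]]; det(A-λI) = λ^2 - 2λ - 8.
Eigenvalues λ = -2, 4 with eigenvectors (1,-2), (1,4).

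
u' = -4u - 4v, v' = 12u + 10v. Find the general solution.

u(t) = C_1e^(4t) - 2C_2e^(2t), v(t) = -2C_1e^(4t) + 3C_2e^(2t)

Coefficient matrix A = [[-4, -4], [12, 10]].
Characteristic polynomial det(A - λI) = λ^2 - 6λ + 8 = 0.
Eigenvalues λ = 4, 2.
For λ=4: (A-λI) row 1 is [-8, -4], so an eigenvector is (1, -2).
For λ=2: (A-λI) row 1 is [-6, -4], so an eigenvector is (-2, 3).
General solution: C_1e^(4t)(1,-2) + C_2e^(2t)(-2,3).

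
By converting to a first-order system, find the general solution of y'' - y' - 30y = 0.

Let x_1 = y, x_2 = y'. Then x_1' = x_2 and x_2' = 30x_1 + x_2.
A = [[0,1],[30,1]]; det(A-λI) = λ^2 - λ - 30.
Eigenvalues λ = 6, -5 with eigenvectors (1,6), (1,-5).

y(t) = C_1e^(6t) + C_2e^(-5t)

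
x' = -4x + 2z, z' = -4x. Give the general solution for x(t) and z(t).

x(t) = -c_1e^(-2t)cos(2t) - c_2e^(-2t)sin(2t), z(t) = c_1e^(-2t)sin(2t) - c_1e^(-2t)cos(2t) - c_2e^(-2t)sin(2t) - c_2e^(-2t)cos(2t)

Coefficient matrix A = [[-4, 2], [-4, 0]].
Characteristic polynomial det(A - λI) = λ^2 + 4λ + 8 = 0.
Eigenvalues λ = -2 ± 2i (complex conjugate pair).
For λ=-2+2i: an eigenvector is (-1,-1) - i(0,1) = (-1, -1 - i).
A real fundamental pair from Re and Im of e^((-2+2i)t)v: X_1 = e^(-2t)(cos(2t)·(-1,-1) + sin(2t)·(0,1)), X_2 = e^(-2t)(sin(2t)·(-1,-1) - cos(2t)·(0,1)).
General solution: c_1X_1 + c_2X_2.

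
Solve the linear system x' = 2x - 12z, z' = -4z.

x(t) = -2c_1e^(-4t) - c_2e^(2t), z(t) = -c_1e^(-4t)

Coefficient matrix A = [[2, -12], [0, -4]].
Characteristic polynomial det(A - λI) = λ^2 + 2λ - 8 = 0.
Eigenvalues λ = -4, 2.
For λ=-4: (A-λI) row 1 is [6, -12], so an eigenvector is (-2, -1).
For λ=2: (A-λI) row 1 is [0, -12], so an eigenvector is (-1, 0).
General solution: c_1e^(-4t)(-2,-1) + c_2e^(2t)(-1,0).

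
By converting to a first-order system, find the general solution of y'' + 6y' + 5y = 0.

Let x_1 = y, x_2 = y'. Then x_1' = x_2 and x_2' = -5x_1 - 6x_2.
A = [[0,1],[-5,-6]]; det(A-λI) = λ^2 + 6λ + 5.
Eigenvalues λ = -5, -1 with eigenvectors (1,-5), (1,-1).

y(t) = K_1e^(-5t) + K_2e^(-t)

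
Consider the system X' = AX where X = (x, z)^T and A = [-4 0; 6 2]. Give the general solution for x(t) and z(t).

x(t) = C_2e^(-4t), z(t) = -C_1e^(2t) - C_2e^(-4t)

Coefficient matrix A = [[-4, 0], [6, 2]].
Characteristic polynomial det(A - λI) = λ^2 + 2λ - 8 = 0.
Eigenvalues λ = 2, -4.
For λ=2: (A-λI) row 1 is [-6, 0], so an eigenvector is (0, -1).
For λ=-4: (A-λI) row 2 is [6, 6], so an eigenvector is (1, -1).
General solution: C_1e^(2t)(0,-1) + C_2e^(-4t)(1,-1).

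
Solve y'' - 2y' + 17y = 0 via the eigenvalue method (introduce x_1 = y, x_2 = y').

y(t) = K_1e^(t)cos(4t) + K_2e^(t)sin(4t)

Let x_1 = y, x_2 = y'. Then x_1' = x_2 and x_2' = -17x_1 + 2x_2.
A = [[0,1],[-17,2]]; det(A-λI) = λ^2 - 2λ + 17.
Eigenvalues λ = 1 ± 4i.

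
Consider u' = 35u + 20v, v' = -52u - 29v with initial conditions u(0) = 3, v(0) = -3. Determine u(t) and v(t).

u(t) = 9e^(3t)sin(4t) + 3e^(3t)cos(4t), v(t) = -15e^(3t)sin(4t) - 3e^(3t)cos(4t)

Coefficient matrix A = [[35, 20], [-52, -29]].
Characteristic polynomial det(A - λI) = λ^2 - 6λ + 25 = 0.
Eigenvalues λ = 3 ± 4i (complex conjugate pair).
For λ=3+4i: an eigenvector is (-2,3) - i(-1,2) = (-2 + i, 3 - 2i).
A real fundamental pair from Re and Im of e^((3+4i)t)v: X_1 = e^(3t)(cos(4t)·(-2,3) + sin(4t)·(-1,2)), X_2 = e^(3t)(sin(4t)·(-2,3) - cos(4t)·(-1,2)).
General solution: c_1X_1 + c_2X_2.
Applying u(0)=3, v(0)=-3 gives c_1=-3, c_2=-3.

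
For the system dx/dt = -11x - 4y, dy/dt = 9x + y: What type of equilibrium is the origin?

A = [[-11,-4],[9,1]]; det(A-λI) = λ^2 + 10λ + 25.
repeated λ = -5 with a single eigenvector.

stable improper node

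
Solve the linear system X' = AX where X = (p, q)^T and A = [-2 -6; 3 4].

Coefficient matrix A = [[-2, -6], [3, 4]].
Characteristic polynomial det(A - λI) = λ^2 - 2λ + 10 = 0.
Eigenvalues λ = 1 ± 3i (complex conjugate pair).
For λ=1+3i: an eigenvector is (-1,0) - i(1,-1) = (-1 - i, 0 + i).
A real fundamental pair from Re and Im of e^((1+3i)t)v: X_1 = e^(t)(cos(3t)·(-1,0) + sin(3t)·(1,-1)), X_2 = e^(t)(sin(3t)·(-1,0) - cos(3t)·(1,-1)).
General solution: c_1X_1 + c_2X_2.

p(t) = c_1e^(t)sin(3t) - c_1e^(t)cos(3t) - c_2e^(t)sin(3t) - c_2e^(t)cos(3t), q(t) = -c_1e^(t)sin(3t) + c_2e^(t)cos(3t)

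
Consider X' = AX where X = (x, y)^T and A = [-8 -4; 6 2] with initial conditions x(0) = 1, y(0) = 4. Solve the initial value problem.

Coefficient matrix A = [[-8, -4], [6, 2]].
Characteristic polynomial det(A - λI) = λ^2 + 6λ + 8 = 0.
Eigenvalues λ = -2, -4.
For λ=-2: (A-λI) row 1 is [-6, -4], so an eigenvector is (-2, 3).
For λ=-4: (A-λI) row 1 is [-4, -4], so an eigenvector is (-1, 1).
General solution: c_1e^(-2t)(-2,3) + c_2e^(-4t)(-1,1).
Applying x(0)=1, y(0)=4 gives c_1=5, c_2=-11.

x(t) = -10e^(-2t) + 11e^(-4t), y(t) = 15e^(-2t) - 11e^(-4t)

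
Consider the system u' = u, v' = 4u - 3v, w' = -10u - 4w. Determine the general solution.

u(t) = K_1e^(t), v(t) = K_1e^(t) + K_2e^(-3t), w(t) = -2K_1e^(t) + K_3e^(-4t)

Coefficient matrix A = [[1, 0, 0], [4, -3, 0], [-10, 0, -4]].
det(A - λI) = 0 gives eigenvalues λ = 1, -3, -4.
For λ=1: eigenvector (1,1,-2).
For λ=-3: eigenvector (0,1,0).
For λ=-4: eigenvector (0,0,1).
General solution: K_1e^(t)(1,1,-2) + K_2e^(-3t)(0,1,0) + K_3e^(-4t)(0,0,1).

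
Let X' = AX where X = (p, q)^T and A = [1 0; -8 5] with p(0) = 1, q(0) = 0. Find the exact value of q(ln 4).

-2040

A = [[1,0],[-8,5]]; eigenvalues λ = 5, 1.
Eigenvectors: (0,1) for λ=5, (1,2) for λ=1.
From the initial condition, c_1 = -2, c_2 = 1.
q(ln 4) = (-2)(4^5)(1) + (1)(4^1)(2) = -2040.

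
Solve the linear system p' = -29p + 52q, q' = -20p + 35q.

p(t) = 2c_1e^(3t)sin(4t) + 3c_1e^(3t)cos(4t) + 3c_2e^(3t)sin(4t) - 2c_2e^(3t)cos(4t), q(t) = c_1e^(3t)sin(4t) + 2c_1e^(3t)cos(4t) + 2c_2e^(3t)sin(4t) - c_2e^(3t)cos(4t)

Coefficient matrix A = [[-29, 52], [-20, 35]].
Characteristic polynomial det(A - λI) = λ^2 - 6λ + 25 = 0.
Eigenvalues λ = 3 ± 4i (complex conjugate pair).
For λ=3+4i: an eigenvector is (3,2) - i(2,1) = (3 - 2i, 2 - i).
A real fundamental pair from Re and Im of e^((3+4i)t)v: X_1 = e^(3t)(cos(4t)·(3,2) + sin(4t)·(2,1)), X_2 = e^(3t)(sin(4t)·(3,2) - cos(4t)·(2,1)).
General solution: c_1X_1 + c_2X_2.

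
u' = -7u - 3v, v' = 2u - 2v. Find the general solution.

u(t) = -c_1e^(-4t) - 3c_2e^(-5t), v(t) = c_1e^(-4t) + 2c_2e^(-5t)

Coefficient matrix A = [[-7, -3], [2, -2]].
Characteristic polynomial det(A - λI) = λ^2 + 9λ + 20 = 0.
Eigenvalues λ = -4, -5.
For λ=-4: (A-λI) row 1 is [-3, -3], so an eigenvector is (-1, 1).
For λ=-5: (A-λI) row 1 is [-2, -3], so an eigenvector is (-3, 2).
General solution: c_1e^(-4t)(-1,1) + c_2e^(-5t)(-3,2).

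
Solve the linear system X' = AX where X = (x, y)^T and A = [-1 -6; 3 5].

Coefficient matrix A = [[-1, -6], [3, 5]].
Characteristic polynomial det(A - λI) = λ^2 - 4λ + 13 = 0.
Eigenvalues λ = 2 ± 3i (complex conjugate pair).
For λ=2+3i: an eigenvector is (-1,0) - i(1,-1) = (-1 - i, 0 + i).
A real fundamental pair from Re and Im of e^((2+3i)t)v: X_1 = e^(2t)(cos(3t)·(-1,0) + sin(3t)·(1,-1)), X_2 = e^(2t)(sin(3t)·(-1,0) - cos(3t)·(1,-1)).
General solution: C_1X_1 + C_2X_2.

x(t) = C_1e^(2t)sin(3t) - C_1e^(2t)cos(3t) - C_2e^(2t)sin(3t) - C_2e^(2t)cos(3t), y(t) = -C_1e^(2t)sin(3t) + C_2e^(2t)cos(3t)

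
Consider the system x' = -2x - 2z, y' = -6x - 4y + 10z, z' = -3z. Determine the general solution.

Coefficient matrix A = [[-2, 0, -2], [-6, -4, 10], [0, 0, -3]].
det(A - λI) = 0 gives eigenvalues λ = -2, -4, -3.
For λ=-2: eigenvector (1,-3,0).
For λ=-4: eigenvector (0,1,0).
For λ=-3: eigenvector (2,-2,1).
General solution: C_1e^(-2t)(1,-3,0) + C_2e^(-4t)(0,1,0) + C_3e^(-3t)(2,-2,1).

x(t) = C_1e^(-2t) + 2C_3e^(-3t), y(t) = -3C_1e^(-2t) + C_2e^(-4t) - 2C_3e^(-3t), z(t) = C_3e^(-3t)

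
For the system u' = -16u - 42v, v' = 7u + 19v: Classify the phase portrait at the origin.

saddle

A = [[-16,-42],[7,19]]; det(A-λI) = λ^2 - 3λ - 10.
λ = 5, -2: opposite signs.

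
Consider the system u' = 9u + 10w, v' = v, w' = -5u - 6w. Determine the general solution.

Coefficient matrix A = [[9, 0, 10], [0, 1, 0], [-5, 0, -6]].
det(A - λI) = 0 gives eigenvalues λ = 1, -1, 4.
For λ=1: eigenvector (0,1,0).
For λ=-1: eigenvector (1,0,-1).
For λ=4: eigenvector (2,0,-1).
General solution: K_1e^(t)(0,1,0) + K_2e^(-t)(1,0,-1) + K_3e^(4t)(2,0,-1).

u(t) = K_2e^(-t) + 2K_3e^(4t), v(t) = K_1e^(t), w(t) = -K_2e^(-t) - K_3e^(4t)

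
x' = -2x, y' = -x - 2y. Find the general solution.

x(t) = c_2e^(-2t), y(t) = -c_1e^(-2t) - c_2te^(-2t) - c_2e^(-2t)

Coefficient matrix A = [[-2, 0], [-1, -2]].
Characteristic polynomial det(A - λI) = λ^2 + 4λ + 4 = 0.
Single eigenvalue λ = -2 with algebraic multiplicity 2.
Eigenvector v = (0,-1); generalized eigenvector w with (A-λI)w=v is (1,-1).
General solution: e^(-2t)[c_1·v + c_2·(t·v + w)].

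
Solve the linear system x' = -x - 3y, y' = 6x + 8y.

x(t) = c_1e^(5t) - c_2e^(2t), y(t) = -2c_1e^(5t) + c_2e^(2t)

Coefficient matrix A = [[-1, -3], [6, 8]].
Characteristic polynomial det(A - λI) = λ^2 - 7λ + 10 = 0.
Eigenvalues λ = 5, 2.
For λ=5: (A-λI) row 1 is [-6, -3], so an eigenvector is (1, -2).
For λ=2: (A-λI) row 1 is [-3, -3], so an eigenvector is (-1, 1).
General solution: c_1e^(5t)(1,-2) + c_2e^(2t)(-1,1).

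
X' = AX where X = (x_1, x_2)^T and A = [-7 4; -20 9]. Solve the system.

Coefficient matrix A = [[-7, 4], [-20, 9]].
Characteristic polynomial det(A - λI) = λ^2 - 2λ + 17 = 0.
Eigenvalues λ = 1 ± 4i (complex conjugate pair).
For λ=1+4i: an eigenvector is (1,2) - i(0,-1) = (1, 2 + i).
A real fundamental pair from Re and Im of e^((1+4i)t)v: X_1 = e^(t)(cos(4t)·(1,2) + sin(4t)·(0,-1)), X_2 = e^(t)(sin(4t)·(1,2) - cos(4t)·(0,-1)).
General solution: C_1X_1 + C_2X_2.

x_1(t) = C_1e^(t)cos(4t) + C_2e^(t)sin(4t), x_2(t) = -C_1e^(t)sin(4t) + 2C_1e^(t)cos(4t) + 2C_2e^(t)sin(4t) + C_2e^(t)cos(4t)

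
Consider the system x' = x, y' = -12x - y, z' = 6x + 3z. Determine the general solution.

x(t) = K_1e^(t), y(t) = -6K_1e^(t) + K_3e^(-t), z(t) = -3K_1e^(t) + K_2e^(3t)

Coefficient matrix A = [[1, 0, 0], [-12, -1, 0], [6, 0, 3]].
det(A - λI) = 0 gives eigenvalues λ = 1, 3, -1.
For λ=1: eigenvector (1,-6,-3).
For λ=3: eigenvector (0,0,1).
For λ=-1: eigenvector (0,1,0).
General solution: K_1e^(t)(1,-6,-3) + K_2e^(3t)(0,0,1) + K_3e^(-t)(0,1,0).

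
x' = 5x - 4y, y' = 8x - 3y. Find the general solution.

x(t) = -K_1e^(t)sin(4t) + K_2e^(t)cos(4t), y(t) = -K_1e^(t)sin(4t) + K_1e^(t)cos(4t) + K_2e^(t)sin(4t) + K_2e^(t)cos(4t)

Coefficient matrix A = [[5, -4], [8, -3]].
Characteristic polynomial det(A - λI) = λ^2 - 2λ + 17 = 0.
Eigenvalues λ = 1 ± 4i (complex conjugate pair).
For λ=1+4i: an eigenvector is (0,1) - i(-1,-1) = (0 + i, 1 + i).
A real fundamental pair from Re and Im of e^((1+4i)t)v: X_1 = e^(t)(cos(4t)·(0,1) + sin(4t)·(-1,-1)), X_2 = e^(t)(sin(4t)·(0,1) - cos(4t)·(-1,-1)).
General solution: K_1X_1 + K_2X_2.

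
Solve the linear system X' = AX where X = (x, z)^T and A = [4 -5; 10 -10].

Coefficient matrix A = [[4, -5], [10, -10]].
Characteristic polynomial det(A - λI) = λ^2 + 6λ + 10 = 0.
Eigenvalues λ = -3 ± i (complex conjugate pair).
For λ=-3+i: an eigenvector is (-2,-3) - i(1,1) = (-2 - i, -3 - i).
A real fundamental pair from Re and Im of e^((-3+i)t)v: X_1 = e^(-3t)(cos(t)·(-2,-3) + sin(t)·(1,1)), X_2 = e^(-3t)(sin(t)·(-2,-3) - cos(t)·(1,1)).
General solution: C_1X_1 + C_2X_2.

x(t) = C_1e^(-3t)sin(t) - 2C_1e^(-3t)cos(t) - 2C_2e^(-3t)sin(t) - C_2e^(-3t)cos(t), z(t) = C_1e^(-3t)sin(t) - 3C_1e^(-3t)cos(t) - 3C_2e^(-3t)sin(t) - C_2e^(-3t)cos(t)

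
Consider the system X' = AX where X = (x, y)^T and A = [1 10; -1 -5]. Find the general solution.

x(t) = -3K_1e^(-2t)sin(t) - K_1e^(-2t)cos(t) - K_2e^(-2t)sin(t) + 3K_2e^(-2t)cos(t), y(t) = K_1e^(-2t)sin(t) - K_2e^(-2t)cos(t)

Coefficient matrix A = [[1, 10], [-1, -5]].
Characteristic polynomial det(A - λI) = λ^2 + 4λ + 5 = 0.
Eigenvalues λ = -2 ± i (complex conjugate pair).
For λ=-2+i: an eigenvector is (-1,0) - i(-3,1) = (-1 + 3i, 0 - i).
A real fundamental pair from Re and Im of e^((-2+i)t)v: X_1 = e^(-2t)(cos(t)·(-1,0) + sin(t)·(-3,1)), X_2 = e^(-2t)(sin(t)·(-1,0) - cos(t)·(-3,1)).
General solution: K_1X_1 + K_2X_2.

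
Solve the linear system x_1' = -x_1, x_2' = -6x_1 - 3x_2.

x_1(t) = c_1e^(-t), x_2(t) = -3c_1e^(-t) + c_2e^(-3t)

Coefficient matrix A = [[-1, 0], [-6, -3]].
Characteristic polynomial det(A - λI) = λ^2 + 4λ + 3 = 0.
Eigenvalues λ = -1, -3.
For λ=-1: (A-λI) row 2 is [-6, -2], so an eigenvector is (1, -3).
For λ=-3: (A-λI) row 1 is [2, 0], so an eigenvector is (0, 1).
General solution: c_1e^(-t)(1,-3) + c_2e^(-3t)(0,1).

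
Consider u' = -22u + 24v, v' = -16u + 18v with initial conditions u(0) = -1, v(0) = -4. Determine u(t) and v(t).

u(t) = -10e^(2t) + 9e^(-6t), v(t) = -10e^(2t) + 6e^(-6t)

Coefficient matrix A = [[-22, 24], [-16, 18]].
Characteristic polynomial det(A - λI) = λ^2 + 4λ - 12 = 0.
Eigenvalues λ = -6, 2.
For λ=-6: (A-λI) row 1 is [-16, 24], so an eigenvector is (-3, -2).
For λ=2: (A-λI) row 1 is [-24, 24], so an eigenvector is (-1, -1).
General solution: c_1e^(-6t)(-3,-2) + c_2e^(2t)(-1,-1).
Applying u(0)=-1, v(0)=-4 gives c_1=-3, c_2=10.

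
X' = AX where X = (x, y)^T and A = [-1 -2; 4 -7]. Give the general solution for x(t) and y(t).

Coefficient matrix A = [[-1, -2], [4, -7]].
Characteristic polynomial det(A - λI) = λ^2 + 8λ + 15 = 0.
Eigenvalues λ = -5, -3.
For λ=-5: (A-λI) row 1 is [4, -2], so an eigenvector is (1, 2).
For λ=-3: (A-λI) row 1 is [2, -2], so an eigenvector is (1, 1).
General solution: c_1e^(-5t)(1,2) + c_2e^(-3t)(1,1).

x(t) = c_1e^(-5t) + c_2e^(-3t), y(t) = 2c_1e^(-5t) + c_2e^(-3t)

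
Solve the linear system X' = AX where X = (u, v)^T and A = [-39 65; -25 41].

Coefficient matrix A = [[-39, 65], [-25, 41]].
Characteristic polynomial det(A - λI) = λ^2 - 2λ + 26 = 0.
Eigenvalues λ = 1 ± 5i (complex conjugate pair).
For λ=1+5i: an eigenvector is (2,1) - i(-3,-2) = (2 + 3i, 1 + 2i).
A real fundamental pair from Re and Im of e^((1+5i)t)v: X_1 = e^(t)(cos(5t)·(2,1) + sin(5t)·(-3,-2)), X_2 = e^(t)(sin(5t)·(2,1) - cos(5t)·(-3,-2)).
General solution: K_1X_1 + K_2X_2.

u(t) = -3K_1e^(t)sin(5t) + 2K_1e^(t)cos(5t) + 2K_2e^(t)sin(5t) + 3K_2e^(t)cos(5t), v(t) = -2K_1e^(t)sin(5t) + K_1e^(t)cos(5t) + K_2e^(t)sin(5t) + 2K_2e^(t)cos(5t)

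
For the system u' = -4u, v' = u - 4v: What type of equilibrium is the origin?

stable improper node

A = [[-4,0],[1,-4]]; det(A-λI) = λ^2 + 8λ + 16.
repeated λ = -4 with a single eigenvector.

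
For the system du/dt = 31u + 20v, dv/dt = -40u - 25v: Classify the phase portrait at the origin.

A = [[31,20],[-40,-25]]; det(A-λI) = λ^2 - 6λ + 25.
λ = 3 ± 4i: positive real part.

unstable spiral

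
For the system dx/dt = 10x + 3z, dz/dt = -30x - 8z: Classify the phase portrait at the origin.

A = [[10,3],[-30,-8]]; det(A-λI) = λ^2 - 2λ + 10.
λ = 1 ± 3i: positive real part.

unstable spiral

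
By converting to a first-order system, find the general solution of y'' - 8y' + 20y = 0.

y(t) = c_1e^(4t)cos(2t) + c_2e^(4t)sin(2t)

Let x_1 = y, x_2 = y'. Then x_1' = x_2 and x_2' = -20x_1 + 8x_2.
A = [[0,1],[-20,8]]; det(A-λI) = λ^2 - 8λ + 20.
Eigenvalues λ = 4 ± 2i.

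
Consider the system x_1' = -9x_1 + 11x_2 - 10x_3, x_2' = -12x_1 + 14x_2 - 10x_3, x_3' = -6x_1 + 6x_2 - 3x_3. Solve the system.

Coefficient matrix A = [[-9, 11, -10], [-12, 14, -10], [-6, 6, -3]].
det(A - λI) = 0 gives eigenvalues λ = 3, 2, -3.
For λ=3: eigenvector (-1,-2,-1).
For λ=2: eigenvector (1,1,0).
For λ=-3: eigenvector (2,2,1).
General solution: K_1e^(3t)(-1,-2,-1) + K_2e^(2t)(1,1,0) + K_3e^(-3t)(2,2,1).

x_1(t) = -K_1e^(3t) + K_2e^(2t) + 2K_3e^(-3t), x_2(t) = -2K_1e^(3t) + K_2e^(2t) + 2K_3e^(-3t), x_3(t) = -K_1e^(3t) + K_3e^(-3t)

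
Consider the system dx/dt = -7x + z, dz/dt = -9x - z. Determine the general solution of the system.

Coefficient matrix A = [[-7, 1], [-9, -1]].
Characteristic polynomial det(A - λI) = λ^2 + 8λ + 16 = 0.
Single eigenvalue λ = -4 with algebraic multiplicity 2.
Eigenvector v = (1,3); generalized eigenvector w with (A-λI)w=v is (-1,-2).
General solution: e^(-4t)[K_1·v + K_2·(t·v + w)].

x(t) = K_1e^(-4t) + K_2te^(-4t) - K_2e^(-4t), z(t) = 3K_1e^(-4t) + 3K_2te^(-4t) - 2K_2e^(-4t)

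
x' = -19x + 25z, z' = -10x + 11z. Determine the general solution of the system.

x(t) = 2c_1e^(-4t)sin(5t) + c_1e^(-4t)cos(5t) + c_2e^(-4t)sin(5t) - 2c_2e^(-4t)cos(5t), z(t) = c_1e^(-4t)sin(5t) + c_1e^(-4t)cos(5t) + c_2e^(-4t)sin(5t) - c_2e^(-4t)cos(5t)

Coefficient matrix A = [[-19, 25], [-10, 11]].
Characteristic polynomial det(A - λI) = λ^2 + 8λ + 41 = 0.
Eigenvalues λ = -4 ± 5i (complex conjugate pair).
For λ=-4+5i: an eigenvector is (1,1) - i(2,1) = (1 - 2i, 1 - i).
A real fundamental pair from Re and Im of e^((-4+5i)t)v: X_1 = e^(-4t)(cos(5t)·(1,1) + sin(5t)·(2,1)), X_2 = e^(-4t)(sin(5t)·(1,1) - cos(5t)·(2,1)).
General solution: c_1X_1 + c_2X_2.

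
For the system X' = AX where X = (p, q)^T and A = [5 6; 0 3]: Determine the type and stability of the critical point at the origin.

unstable node

A = [[5,6],[0,3]]; det(A-λI) = λ^2 - 8λ + 15.
λ = 3, 5: both positive.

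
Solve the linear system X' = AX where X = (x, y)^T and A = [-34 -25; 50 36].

x(t) = K_1e^(t)sin(5t) + 2K_1e^(t)cos(5t) + 2K_2e^(t)sin(5t) - K_2e^(t)cos(5t), y(t) = -K_1e^(t)sin(5t) - 3K_1e^(t)cos(5t) - 3K_2e^(t)sin(5t) + K_2e^(t)cos(5t)

Coefficient matrix A = [[-34, -25], [50, 36]].
Characteristic polynomial det(A - λI) = λ^2 - 2λ + 26 = 0.
Eigenvalues λ = 1 ± 5i (complex conjugate pair).
For λ=1+5i: an eigenvector is (2,-3) - i(1,-1) = (2 - i, -3 + i).
A real fundamental pair from Re and Im of e^((1+5i)t)v: X_1 = e^(t)(cos(5t)·(2,-3) + sin(5t)·(1,-1)), X_2 = e^(t)(sin(5t)·(2,-3) - cos(5t)·(1,-1)).
General solution: K_1X_1 + K_2X_2.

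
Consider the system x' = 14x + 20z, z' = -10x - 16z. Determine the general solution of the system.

Coefficient matrix A = [[14, 20], [-10, -16]].
Characteristic polynomial det(A - λI) = λ^2 + 2λ - 24 = 0.
Eigenvalues λ = 4, -6.
For λ=4: (A-λI) row 1 is [10, 20], so an eigenvector is (-2, 1).
For λ=-6: (A-λI) row 1 is [20, 20], so an eigenvector is (1, -1).
General solution: c_1e^(4t)(-2,1) + c_2e^(-6t)(1,-1).

x(t) = -2c_1e^(4t) + c_2e^(-6t), z(t) = c_1e^(4t) - c_2e^(-6t)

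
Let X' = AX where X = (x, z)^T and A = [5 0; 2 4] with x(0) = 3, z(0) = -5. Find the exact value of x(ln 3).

A = [[5,0],[2,4]]; eigenvalues λ = 5, 4.
Eigenvectors: (-1,-2) for λ=5, (0,1) for λ=4.
From the initial condition, c_1 = -3, c_2 = -11.
x(ln 3) = (-3)(3^5)(-1) + (-11)(3^4)(0) = 729.

729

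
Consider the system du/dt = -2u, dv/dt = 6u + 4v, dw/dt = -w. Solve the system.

Coefficient matrix A = [[-2, 0, 0], [6, 4, 0], [0, 0, -1]].
det(A - λI) = 0 gives eigenvalues λ = -2, 4, -1.
For λ=-2: eigenvector (1,-1,0).
For λ=4: eigenvector (0,1,0).
For λ=-1: eigenvector (0,0,1).
General solution: K_1e^(-2t)(1,-1,0) + K_2e^(4t)(0,1,0) + K_3e^(-t)(0,0,1).

u(t) = K_1e^(-2t), v(t) = -K_1e^(-2t) + K_2e^(4t), w(t) = K_3e^(-t)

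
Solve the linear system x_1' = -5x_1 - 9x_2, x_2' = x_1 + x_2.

x_1(t) = 3C_1e^(-2t) + 3C_2te^(-2t) - C_2e^(-2t), x_2(t) = -C_1e^(-2t) - C_2te^(-2t)

Coefficient matrix A = [[-5, -9], [1, 1]].
Characteristic polynomial det(A - λI) = λ^2 + 4λ + 4 = 0.
Single eigenvalue λ = -2 with algebraic multiplicity 2.
Eigenvector v = (3,-1); generalized eigenvector w with (A-λI)w=v is (-1,0).
General solution: e^(-2t)[C_1·v + C_2·(t·v + w)].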